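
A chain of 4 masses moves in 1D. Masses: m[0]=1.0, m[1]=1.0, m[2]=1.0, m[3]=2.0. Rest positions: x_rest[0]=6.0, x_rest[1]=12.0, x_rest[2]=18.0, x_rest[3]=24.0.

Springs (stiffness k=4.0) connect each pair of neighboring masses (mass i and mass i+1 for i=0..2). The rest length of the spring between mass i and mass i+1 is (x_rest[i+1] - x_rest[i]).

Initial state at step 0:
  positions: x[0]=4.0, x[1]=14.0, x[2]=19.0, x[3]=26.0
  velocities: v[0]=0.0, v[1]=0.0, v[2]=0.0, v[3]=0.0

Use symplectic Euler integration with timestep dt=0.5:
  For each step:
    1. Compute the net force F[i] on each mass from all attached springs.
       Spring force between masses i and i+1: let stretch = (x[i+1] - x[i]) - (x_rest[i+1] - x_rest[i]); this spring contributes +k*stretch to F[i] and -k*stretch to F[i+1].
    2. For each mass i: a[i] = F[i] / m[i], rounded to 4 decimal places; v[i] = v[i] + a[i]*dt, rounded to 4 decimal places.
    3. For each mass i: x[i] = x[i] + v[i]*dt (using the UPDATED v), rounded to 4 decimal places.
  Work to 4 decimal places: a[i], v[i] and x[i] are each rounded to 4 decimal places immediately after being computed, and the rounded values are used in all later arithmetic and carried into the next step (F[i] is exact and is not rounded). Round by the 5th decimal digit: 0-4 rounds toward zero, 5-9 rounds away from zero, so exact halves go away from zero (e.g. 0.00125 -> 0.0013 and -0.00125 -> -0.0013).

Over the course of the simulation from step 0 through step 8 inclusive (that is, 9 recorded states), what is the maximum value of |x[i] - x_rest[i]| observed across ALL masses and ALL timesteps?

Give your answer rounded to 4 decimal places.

Answer: 4.8750

Derivation:
Step 0: x=[4.0000 14.0000 19.0000 26.0000] v=[0.0000 0.0000 0.0000 0.0000]
Step 1: x=[8.0000 9.0000 21.0000 25.5000] v=[8.0000 -10.0000 4.0000 -1.0000]
Step 2: x=[7.0000 15.0000 15.5000 25.7500] v=[-2.0000 12.0000 -11.0000 0.5000]
Step 3: x=[8.0000 13.5000 19.7500 23.8750] v=[2.0000 -3.0000 8.5000 -3.7500]
Step 4: x=[8.5000 12.7500 21.8750 22.9375] v=[1.0000 -1.5000 4.2500 -1.8750]
Step 5: x=[7.2500 16.8750 15.9375 24.4688] v=[-2.5000 8.2500 -11.8750 3.0625]
Step 6: x=[9.6250 10.4375 19.4688 24.7344] v=[4.7500 -12.8750 7.0626 0.5312]
Step 7: x=[6.8125 12.2188 19.2344 25.3672] v=[-5.6250 3.5626 -0.4688 1.2656]
Step 8: x=[3.4063 15.6094 18.1172 25.9336] v=[-6.8124 6.7812 -2.2344 1.1328]
Max displacement = 4.8750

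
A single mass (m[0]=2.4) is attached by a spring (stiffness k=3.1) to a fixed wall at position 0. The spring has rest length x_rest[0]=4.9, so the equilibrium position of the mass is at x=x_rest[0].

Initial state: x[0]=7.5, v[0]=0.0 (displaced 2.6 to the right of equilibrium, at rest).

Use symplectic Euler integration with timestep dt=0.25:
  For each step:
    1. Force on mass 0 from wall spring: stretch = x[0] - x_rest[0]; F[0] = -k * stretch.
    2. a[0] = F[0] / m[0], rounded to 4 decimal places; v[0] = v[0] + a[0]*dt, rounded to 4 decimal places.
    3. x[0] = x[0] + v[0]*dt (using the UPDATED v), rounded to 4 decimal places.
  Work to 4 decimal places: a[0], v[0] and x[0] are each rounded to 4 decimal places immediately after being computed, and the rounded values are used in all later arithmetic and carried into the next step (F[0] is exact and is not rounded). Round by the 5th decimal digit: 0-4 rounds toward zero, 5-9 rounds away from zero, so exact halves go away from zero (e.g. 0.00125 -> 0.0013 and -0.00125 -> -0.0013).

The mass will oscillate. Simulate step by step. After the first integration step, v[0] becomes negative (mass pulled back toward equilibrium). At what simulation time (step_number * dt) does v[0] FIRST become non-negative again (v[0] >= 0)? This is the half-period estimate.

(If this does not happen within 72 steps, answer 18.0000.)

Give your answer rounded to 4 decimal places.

Answer: 3.0000

Derivation:
Step 0: x=[7.5000] v=[0.0000]
Step 1: x=[7.2901] v=[-0.8396]
Step 2: x=[6.8873] v=[-1.6114]
Step 3: x=[6.3240] v=[-2.2531]
Step 4: x=[5.6458] v=[-2.7129]
Step 5: x=[4.9074] v=[-2.9537]
Step 6: x=[4.1684] v=[-2.9561]
Step 7: x=[3.4884] v=[-2.7199]
Step 8: x=[2.9224] v=[-2.2641]
Step 9: x=[2.5160] v=[-1.6255]
Step 10: x=[2.3021] v=[-0.8557]
Step 11: x=[2.2979] v=[-0.0168]
Step 12: x=[2.5038] v=[0.8235]
First v>=0 after going negative at step 12, time=3.0000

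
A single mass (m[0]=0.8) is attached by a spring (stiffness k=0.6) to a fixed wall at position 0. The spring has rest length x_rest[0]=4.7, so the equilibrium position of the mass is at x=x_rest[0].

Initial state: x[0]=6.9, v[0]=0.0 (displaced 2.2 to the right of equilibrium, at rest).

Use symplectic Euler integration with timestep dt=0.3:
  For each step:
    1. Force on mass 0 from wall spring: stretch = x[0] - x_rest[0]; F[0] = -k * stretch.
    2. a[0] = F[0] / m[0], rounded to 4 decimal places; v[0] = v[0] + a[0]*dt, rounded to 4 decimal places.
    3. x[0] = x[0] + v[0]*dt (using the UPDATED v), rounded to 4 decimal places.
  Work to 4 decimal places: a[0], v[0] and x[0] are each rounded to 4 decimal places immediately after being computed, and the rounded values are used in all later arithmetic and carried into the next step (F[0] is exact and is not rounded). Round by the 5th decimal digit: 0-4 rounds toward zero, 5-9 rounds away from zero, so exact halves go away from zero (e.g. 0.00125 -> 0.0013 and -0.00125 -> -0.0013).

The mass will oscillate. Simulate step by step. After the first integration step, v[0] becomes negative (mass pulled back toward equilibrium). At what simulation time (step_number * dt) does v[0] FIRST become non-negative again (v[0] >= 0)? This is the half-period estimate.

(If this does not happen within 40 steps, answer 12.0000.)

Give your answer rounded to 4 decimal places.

Step 0: x=[6.9000] v=[0.0000]
Step 1: x=[6.7515] v=[-0.4950]
Step 2: x=[6.4645] v=[-0.9566]
Step 3: x=[6.0584] v=[-1.3536]
Step 4: x=[5.5606] v=[-1.6592]
Step 5: x=[5.0047] v=[-1.8529]
Step 6: x=[4.4283] v=[-1.9215]
Step 7: x=[3.8702] v=[-1.8604]
Step 8: x=[3.3681] v=[-1.6737]
Step 9: x=[2.9559] v=[-1.3740]
Step 10: x=[2.6614] v=[-0.9816]
Step 11: x=[2.5045] v=[-0.5229]
Step 12: x=[2.4958] v=[-0.0289]
Step 13: x=[2.6359] v=[0.4671]
First v>=0 after going negative at step 13, time=3.9000

Answer: 3.9000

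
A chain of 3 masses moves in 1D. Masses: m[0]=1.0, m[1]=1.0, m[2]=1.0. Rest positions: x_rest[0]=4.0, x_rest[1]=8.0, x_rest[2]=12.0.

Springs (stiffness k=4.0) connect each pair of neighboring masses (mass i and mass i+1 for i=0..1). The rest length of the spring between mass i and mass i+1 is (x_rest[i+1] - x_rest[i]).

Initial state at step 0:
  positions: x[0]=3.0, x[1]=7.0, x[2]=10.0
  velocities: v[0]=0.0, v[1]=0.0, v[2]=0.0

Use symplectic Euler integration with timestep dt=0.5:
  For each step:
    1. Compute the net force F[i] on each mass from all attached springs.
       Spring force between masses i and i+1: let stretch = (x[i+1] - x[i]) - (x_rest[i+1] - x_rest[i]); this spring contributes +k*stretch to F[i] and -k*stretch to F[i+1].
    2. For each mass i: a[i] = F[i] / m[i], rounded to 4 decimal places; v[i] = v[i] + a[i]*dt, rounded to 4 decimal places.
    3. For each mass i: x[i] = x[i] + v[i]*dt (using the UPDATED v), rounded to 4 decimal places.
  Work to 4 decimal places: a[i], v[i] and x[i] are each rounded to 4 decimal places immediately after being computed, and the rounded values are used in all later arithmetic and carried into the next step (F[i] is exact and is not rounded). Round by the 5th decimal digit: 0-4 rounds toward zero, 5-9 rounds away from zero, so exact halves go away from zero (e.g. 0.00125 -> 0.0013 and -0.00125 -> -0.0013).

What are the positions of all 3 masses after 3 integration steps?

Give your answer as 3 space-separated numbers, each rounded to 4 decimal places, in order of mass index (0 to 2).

Step 0: x=[3.0000 7.0000 10.0000] v=[0.0000 0.0000 0.0000]
Step 1: x=[3.0000 6.0000 11.0000] v=[0.0000 -2.0000 2.0000]
Step 2: x=[2.0000 7.0000 11.0000] v=[-2.0000 2.0000 0.0000]
Step 3: x=[2.0000 7.0000 11.0000] v=[0.0000 0.0000 0.0000]

Answer: 2.0000 7.0000 11.0000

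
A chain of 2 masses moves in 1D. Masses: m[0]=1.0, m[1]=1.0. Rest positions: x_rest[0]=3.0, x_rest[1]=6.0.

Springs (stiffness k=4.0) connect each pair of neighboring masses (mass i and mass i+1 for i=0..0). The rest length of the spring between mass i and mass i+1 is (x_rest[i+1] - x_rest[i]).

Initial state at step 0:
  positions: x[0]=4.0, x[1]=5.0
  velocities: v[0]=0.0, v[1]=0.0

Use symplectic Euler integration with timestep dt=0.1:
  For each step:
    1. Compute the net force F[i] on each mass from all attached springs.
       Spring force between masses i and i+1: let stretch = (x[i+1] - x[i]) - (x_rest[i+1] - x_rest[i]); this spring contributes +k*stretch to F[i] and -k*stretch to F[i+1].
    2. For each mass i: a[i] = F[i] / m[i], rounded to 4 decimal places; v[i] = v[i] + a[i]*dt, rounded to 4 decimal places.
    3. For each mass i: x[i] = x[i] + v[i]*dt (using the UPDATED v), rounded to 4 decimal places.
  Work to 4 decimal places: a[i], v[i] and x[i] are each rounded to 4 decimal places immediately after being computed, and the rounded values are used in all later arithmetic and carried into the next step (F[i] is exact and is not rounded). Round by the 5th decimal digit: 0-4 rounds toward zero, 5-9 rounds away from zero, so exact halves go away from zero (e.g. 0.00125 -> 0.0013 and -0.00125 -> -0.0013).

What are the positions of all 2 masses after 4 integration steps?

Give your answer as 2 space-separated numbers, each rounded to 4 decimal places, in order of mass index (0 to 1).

Answer: 3.2925 5.7075

Derivation:
Step 0: x=[4.0000 5.0000] v=[0.0000 0.0000]
Step 1: x=[3.9200 5.0800] v=[-0.8000 0.8000]
Step 2: x=[3.7664 5.2336] v=[-1.5360 1.5360]
Step 3: x=[3.5515 5.4485] v=[-2.1491 2.1491]
Step 4: x=[3.2925 5.7075] v=[-2.5903 2.5903]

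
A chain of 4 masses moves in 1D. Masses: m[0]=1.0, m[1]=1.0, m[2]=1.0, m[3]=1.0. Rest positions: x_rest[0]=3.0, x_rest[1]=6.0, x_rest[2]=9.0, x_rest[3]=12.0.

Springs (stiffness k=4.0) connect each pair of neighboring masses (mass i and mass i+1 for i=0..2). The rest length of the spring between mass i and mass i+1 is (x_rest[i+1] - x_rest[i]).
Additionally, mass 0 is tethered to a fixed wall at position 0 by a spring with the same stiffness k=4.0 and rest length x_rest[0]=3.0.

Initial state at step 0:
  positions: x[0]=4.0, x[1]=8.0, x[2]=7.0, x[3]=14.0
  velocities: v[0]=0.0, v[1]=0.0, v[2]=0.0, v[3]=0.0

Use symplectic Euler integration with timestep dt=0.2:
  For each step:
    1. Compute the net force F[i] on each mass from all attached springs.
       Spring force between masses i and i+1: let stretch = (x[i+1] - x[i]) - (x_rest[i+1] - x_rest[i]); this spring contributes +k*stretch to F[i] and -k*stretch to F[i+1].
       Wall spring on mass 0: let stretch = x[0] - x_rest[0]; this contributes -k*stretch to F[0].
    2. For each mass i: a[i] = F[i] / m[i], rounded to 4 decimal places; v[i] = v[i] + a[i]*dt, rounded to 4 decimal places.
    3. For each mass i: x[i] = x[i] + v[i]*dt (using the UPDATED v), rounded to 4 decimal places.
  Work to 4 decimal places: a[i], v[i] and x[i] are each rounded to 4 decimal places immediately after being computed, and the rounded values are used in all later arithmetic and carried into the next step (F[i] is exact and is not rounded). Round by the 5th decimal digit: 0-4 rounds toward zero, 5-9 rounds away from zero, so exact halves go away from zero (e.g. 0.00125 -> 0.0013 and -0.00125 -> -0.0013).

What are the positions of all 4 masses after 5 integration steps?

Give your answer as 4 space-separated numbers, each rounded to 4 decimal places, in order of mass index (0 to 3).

Answer: 2.0625 5.8835 11.5164 11.5588

Derivation:
Step 0: x=[4.0000 8.0000 7.0000 14.0000] v=[0.0000 0.0000 0.0000 0.0000]
Step 1: x=[4.0000 7.2000 8.2800 13.3600] v=[0.0000 -4.0000 6.4000 -3.2000]
Step 2: x=[3.8720 6.0608 10.2000 12.3872] v=[-0.6400 -5.6960 9.6000 -4.8640]
Step 3: x=[3.4747 5.2337 11.8077 11.5444] v=[-1.9866 -4.1357 8.0384 -4.2138]
Step 4: x=[2.8029 5.1770 12.3214 11.2238] v=[-3.3592 -0.2837 2.5686 -1.6032]
Step 5: x=[2.0625 5.8835 11.5164 11.5588] v=[-3.7022 3.5325 -4.0250 1.6749]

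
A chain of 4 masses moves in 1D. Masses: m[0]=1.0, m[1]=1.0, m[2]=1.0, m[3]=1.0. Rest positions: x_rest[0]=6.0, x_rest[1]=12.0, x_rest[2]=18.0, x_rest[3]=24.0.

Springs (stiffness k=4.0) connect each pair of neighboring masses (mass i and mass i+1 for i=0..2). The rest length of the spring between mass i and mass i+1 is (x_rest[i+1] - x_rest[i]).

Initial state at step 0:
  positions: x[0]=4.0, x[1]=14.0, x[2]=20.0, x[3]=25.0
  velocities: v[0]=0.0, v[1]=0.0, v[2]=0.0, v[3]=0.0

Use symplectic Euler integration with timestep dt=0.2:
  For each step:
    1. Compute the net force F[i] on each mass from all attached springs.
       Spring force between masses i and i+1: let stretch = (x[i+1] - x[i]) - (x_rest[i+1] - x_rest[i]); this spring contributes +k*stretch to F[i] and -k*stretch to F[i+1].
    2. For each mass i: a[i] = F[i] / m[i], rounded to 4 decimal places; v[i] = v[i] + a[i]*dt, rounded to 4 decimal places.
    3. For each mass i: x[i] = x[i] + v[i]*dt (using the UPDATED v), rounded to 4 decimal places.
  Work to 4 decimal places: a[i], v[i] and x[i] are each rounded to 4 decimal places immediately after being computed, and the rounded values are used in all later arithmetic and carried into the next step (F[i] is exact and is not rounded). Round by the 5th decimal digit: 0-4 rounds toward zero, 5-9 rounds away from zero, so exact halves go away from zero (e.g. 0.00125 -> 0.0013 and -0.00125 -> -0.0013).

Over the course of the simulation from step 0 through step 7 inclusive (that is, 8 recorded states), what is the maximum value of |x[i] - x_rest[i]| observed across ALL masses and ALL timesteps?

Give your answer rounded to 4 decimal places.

Answer: 2.3310

Derivation:
Step 0: x=[4.0000 14.0000 20.0000 25.0000] v=[0.0000 0.0000 0.0000 0.0000]
Step 1: x=[4.6400 13.3600 19.8400 25.1600] v=[3.2000 -3.2000 -0.8000 0.8000]
Step 2: x=[5.7152 12.3616 19.4944 25.4288] v=[5.3760 -4.9920 -1.7280 1.3440]
Step 3: x=[6.8938 11.4410 18.9571 25.7081] v=[5.8931 -4.6029 -2.6867 1.3965]
Step 4: x=[7.8400 10.9954 18.2973 25.8672] v=[4.7309 -2.2278 -3.2988 0.7957]
Step 5: x=[8.3310 11.2133 17.6804 25.7752] v=[2.4552 1.0894 -3.0844 -0.4602]
Step 6: x=[8.3232 12.0047 17.3240 25.3480] v=[-0.0390 3.9572 -1.7822 -2.1360]
Step 7: x=[7.9444 13.0582 17.4003 24.5970] v=[-1.8938 5.2674 0.3816 -3.7552]
Max displacement = 2.3310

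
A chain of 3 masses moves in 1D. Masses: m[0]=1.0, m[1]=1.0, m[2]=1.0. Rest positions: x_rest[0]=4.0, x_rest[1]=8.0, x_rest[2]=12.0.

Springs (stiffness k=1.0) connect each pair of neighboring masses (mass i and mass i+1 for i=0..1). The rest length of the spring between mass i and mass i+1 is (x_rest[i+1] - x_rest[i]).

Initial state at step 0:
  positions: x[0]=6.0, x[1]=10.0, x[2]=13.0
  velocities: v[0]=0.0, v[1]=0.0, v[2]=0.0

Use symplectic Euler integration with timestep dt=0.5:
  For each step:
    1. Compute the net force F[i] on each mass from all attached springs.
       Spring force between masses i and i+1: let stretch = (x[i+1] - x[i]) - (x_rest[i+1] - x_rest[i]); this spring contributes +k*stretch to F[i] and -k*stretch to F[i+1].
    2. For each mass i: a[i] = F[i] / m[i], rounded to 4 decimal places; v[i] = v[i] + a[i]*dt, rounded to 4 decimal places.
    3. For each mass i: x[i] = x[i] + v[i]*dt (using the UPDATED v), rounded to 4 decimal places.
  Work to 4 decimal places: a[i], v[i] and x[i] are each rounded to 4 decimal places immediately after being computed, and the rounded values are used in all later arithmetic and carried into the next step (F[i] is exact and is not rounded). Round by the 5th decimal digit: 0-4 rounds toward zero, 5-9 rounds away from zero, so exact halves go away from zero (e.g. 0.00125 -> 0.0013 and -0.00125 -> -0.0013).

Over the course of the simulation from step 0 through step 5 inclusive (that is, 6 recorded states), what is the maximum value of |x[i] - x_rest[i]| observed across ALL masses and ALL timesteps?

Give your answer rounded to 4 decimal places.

Step 0: x=[6.0000 10.0000 13.0000] v=[0.0000 0.0000 0.0000]
Step 1: x=[6.0000 9.7500 13.2500] v=[0.0000 -0.5000 0.5000]
Step 2: x=[5.9375 9.4375 13.6250] v=[-0.1250 -0.6250 0.7500]
Step 3: x=[5.7500 9.2969 13.9532] v=[-0.3750 -0.2813 0.6563]
Step 4: x=[5.4492 9.4336 14.1173] v=[-0.6016 0.2734 0.3282]
Step 5: x=[5.1445 9.7452 14.1105] v=[-0.6094 0.6231 -0.0137]
Max displacement = 2.1173

Answer: 2.1173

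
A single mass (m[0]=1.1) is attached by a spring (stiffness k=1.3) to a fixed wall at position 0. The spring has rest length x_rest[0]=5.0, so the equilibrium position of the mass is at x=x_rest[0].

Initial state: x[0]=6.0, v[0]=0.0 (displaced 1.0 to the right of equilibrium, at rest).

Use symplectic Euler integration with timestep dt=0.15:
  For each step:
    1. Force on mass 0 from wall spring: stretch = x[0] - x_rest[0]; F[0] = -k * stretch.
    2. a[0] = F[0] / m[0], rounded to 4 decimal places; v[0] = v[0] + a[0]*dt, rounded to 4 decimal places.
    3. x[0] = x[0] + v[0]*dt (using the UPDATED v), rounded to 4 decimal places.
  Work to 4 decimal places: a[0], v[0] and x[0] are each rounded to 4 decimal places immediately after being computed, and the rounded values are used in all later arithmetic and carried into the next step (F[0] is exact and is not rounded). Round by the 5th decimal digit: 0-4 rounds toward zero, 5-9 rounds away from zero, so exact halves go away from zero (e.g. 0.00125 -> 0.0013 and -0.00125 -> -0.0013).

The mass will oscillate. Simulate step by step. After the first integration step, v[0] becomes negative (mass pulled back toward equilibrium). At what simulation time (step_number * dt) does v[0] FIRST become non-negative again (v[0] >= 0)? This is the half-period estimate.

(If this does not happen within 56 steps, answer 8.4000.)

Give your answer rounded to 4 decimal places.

Step 0: x=[6.0000] v=[0.0000]
Step 1: x=[5.9734] v=[-0.1773]
Step 2: x=[5.9209] v=[-0.3499]
Step 3: x=[5.8439] v=[-0.5131]
Step 4: x=[5.7445] v=[-0.6627]
Step 5: x=[5.6253] v=[-0.7947]
Step 6: x=[5.4895] v=[-0.9056]
Step 7: x=[5.3406] v=[-0.9924]
Step 8: x=[5.1827] v=[-1.0528]
Step 9: x=[5.0199] v=[-1.0852]
Step 10: x=[4.8566] v=[-1.0887]
Step 11: x=[4.6971] v=[-1.0633]
Step 12: x=[4.5457] v=[-1.0096]
Step 13: x=[4.4063] v=[-0.9291]
Step 14: x=[4.2827] v=[-0.8239]
Step 15: x=[4.1782] v=[-0.6967]
Step 16: x=[4.0956] v=[-0.5510]
Step 17: x=[4.0370] v=[-0.3907]
Step 18: x=[4.0040] v=[-0.2200]
Step 19: x=[3.9975] v=[-0.0434]
Step 20: x=[4.0176] v=[0.1343]
First v>=0 after going negative at step 20, time=3.0000

Answer: 3.0000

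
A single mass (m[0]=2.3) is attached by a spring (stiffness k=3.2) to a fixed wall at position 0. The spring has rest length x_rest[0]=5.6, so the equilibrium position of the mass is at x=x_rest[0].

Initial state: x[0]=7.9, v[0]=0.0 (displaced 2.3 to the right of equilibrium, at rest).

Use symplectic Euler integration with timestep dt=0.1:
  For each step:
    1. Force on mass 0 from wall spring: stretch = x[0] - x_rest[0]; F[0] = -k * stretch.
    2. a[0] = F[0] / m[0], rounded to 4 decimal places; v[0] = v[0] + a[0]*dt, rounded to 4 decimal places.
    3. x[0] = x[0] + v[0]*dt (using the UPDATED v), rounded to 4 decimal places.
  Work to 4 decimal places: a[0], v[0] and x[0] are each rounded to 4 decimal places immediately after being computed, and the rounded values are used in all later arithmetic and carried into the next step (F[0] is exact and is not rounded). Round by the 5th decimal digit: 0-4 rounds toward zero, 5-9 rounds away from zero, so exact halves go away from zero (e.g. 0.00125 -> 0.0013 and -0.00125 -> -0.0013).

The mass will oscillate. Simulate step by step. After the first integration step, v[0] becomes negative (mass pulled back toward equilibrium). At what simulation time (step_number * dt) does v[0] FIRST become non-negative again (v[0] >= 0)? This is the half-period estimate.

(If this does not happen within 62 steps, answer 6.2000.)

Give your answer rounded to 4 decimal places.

Answer: 2.7000

Derivation:
Step 0: x=[7.9000] v=[0.0000]
Step 1: x=[7.8680] v=[-0.3200]
Step 2: x=[7.8044] v=[-0.6356]
Step 3: x=[7.7102] v=[-0.9423]
Step 4: x=[7.5866] v=[-1.2359]
Step 5: x=[7.4354] v=[-1.5123]
Step 6: x=[7.2586] v=[-1.7677]
Step 7: x=[7.0588] v=[-1.9985]
Step 8: x=[6.8387] v=[-2.2015]
Step 9: x=[6.6013] v=[-2.3738]
Step 10: x=[6.3500] v=[-2.5131]
Step 11: x=[6.0883] v=[-2.6175]
Step 12: x=[5.8198] v=[-2.6854]
Step 13: x=[5.5482] v=[-2.7160]
Step 14: x=[5.2773] v=[-2.7088]
Step 15: x=[5.0109] v=[-2.6639]
Step 16: x=[4.7527] v=[-2.5819]
Step 17: x=[4.5063] v=[-2.4640]
Step 18: x=[4.2751] v=[-2.3118]
Step 19: x=[4.0624] v=[-2.1275]
Step 20: x=[3.8710] v=[-1.9136]
Step 21: x=[3.7037] v=[-1.6730]
Step 22: x=[3.5628] v=[-1.4092]
Step 23: x=[3.4502] v=[-1.1258]
Step 24: x=[3.3675] v=[-0.8267]
Step 25: x=[3.3159] v=[-0.5161]
Step 26: x=[3.2961] v=[-0.1983]
Step 27: x=[3.3083] v=[0.1222]
First v>=0 after going negative at step 27, time=2.7000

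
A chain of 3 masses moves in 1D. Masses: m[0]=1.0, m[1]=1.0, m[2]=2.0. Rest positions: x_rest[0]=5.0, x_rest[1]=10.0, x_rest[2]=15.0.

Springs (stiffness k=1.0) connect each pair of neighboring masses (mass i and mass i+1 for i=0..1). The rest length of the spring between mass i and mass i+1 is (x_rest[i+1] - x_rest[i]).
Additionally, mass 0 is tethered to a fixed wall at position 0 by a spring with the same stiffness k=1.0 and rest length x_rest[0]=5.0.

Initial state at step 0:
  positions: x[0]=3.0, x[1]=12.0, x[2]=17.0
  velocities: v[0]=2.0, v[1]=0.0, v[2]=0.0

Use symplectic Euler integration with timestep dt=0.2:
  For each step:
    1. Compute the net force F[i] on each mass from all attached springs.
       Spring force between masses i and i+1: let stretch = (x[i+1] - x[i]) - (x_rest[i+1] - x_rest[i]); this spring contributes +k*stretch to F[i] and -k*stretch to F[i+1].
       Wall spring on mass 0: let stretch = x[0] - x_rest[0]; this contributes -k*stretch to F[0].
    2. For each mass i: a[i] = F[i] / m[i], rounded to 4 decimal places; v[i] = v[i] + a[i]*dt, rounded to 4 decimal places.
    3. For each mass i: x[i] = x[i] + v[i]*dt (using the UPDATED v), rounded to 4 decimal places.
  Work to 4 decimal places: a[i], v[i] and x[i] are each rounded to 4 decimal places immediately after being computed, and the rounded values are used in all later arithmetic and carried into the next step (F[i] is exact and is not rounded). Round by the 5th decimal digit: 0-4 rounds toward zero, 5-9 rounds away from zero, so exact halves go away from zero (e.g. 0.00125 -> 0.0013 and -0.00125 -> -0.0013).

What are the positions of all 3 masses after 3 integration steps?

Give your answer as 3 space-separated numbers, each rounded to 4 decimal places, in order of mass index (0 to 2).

Answer: 5.3901 11.2105 16.9848

Derivation:
Step 0: x=[3.0000 12.0000 17.0000] v=[2.0000 0.0000 0.0000]
Step 1: x=[3.6400 11.8400 17.0000] v=[3.2000 -0.8000 0.0000]
Step 2: x=[4.4624 11.5584 16.9968] v=[4.1120 -1.4080 -0.0160]
Step 3: x=[5.3901 11.2105 16.9848] v=[4.6387 -1.7395 -0.0598]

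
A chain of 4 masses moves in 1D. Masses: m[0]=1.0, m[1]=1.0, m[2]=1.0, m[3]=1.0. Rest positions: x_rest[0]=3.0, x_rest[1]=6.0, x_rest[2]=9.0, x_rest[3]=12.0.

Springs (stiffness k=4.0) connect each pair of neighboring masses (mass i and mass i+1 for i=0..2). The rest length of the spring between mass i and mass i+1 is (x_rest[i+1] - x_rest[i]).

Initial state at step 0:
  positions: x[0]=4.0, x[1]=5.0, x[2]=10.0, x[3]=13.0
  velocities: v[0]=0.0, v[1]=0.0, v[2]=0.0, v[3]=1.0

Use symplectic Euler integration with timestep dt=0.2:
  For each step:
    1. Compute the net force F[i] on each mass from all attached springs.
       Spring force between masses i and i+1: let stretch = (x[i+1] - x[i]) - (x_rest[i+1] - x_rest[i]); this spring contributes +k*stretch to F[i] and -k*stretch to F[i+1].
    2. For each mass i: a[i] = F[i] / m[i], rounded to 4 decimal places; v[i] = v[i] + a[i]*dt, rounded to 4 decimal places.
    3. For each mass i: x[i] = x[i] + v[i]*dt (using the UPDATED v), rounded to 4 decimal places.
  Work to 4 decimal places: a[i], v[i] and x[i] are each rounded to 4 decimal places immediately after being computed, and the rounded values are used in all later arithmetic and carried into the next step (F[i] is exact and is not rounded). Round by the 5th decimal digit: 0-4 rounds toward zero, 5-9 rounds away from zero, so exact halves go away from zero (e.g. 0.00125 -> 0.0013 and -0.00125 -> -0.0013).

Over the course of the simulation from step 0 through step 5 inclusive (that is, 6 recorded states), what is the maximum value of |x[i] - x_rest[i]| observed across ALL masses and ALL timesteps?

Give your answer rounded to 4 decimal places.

Step 0: x=[4.0000 5.0000 10.0000 13.0000] v=[0.0000 0.0000 0.0000 1.0000]
Step 1: x=[3.6800 5.6400 9.6800 13.2000] v=[-1.6000 3.2000 -1.6000 1.0000]
Step 2: x=[3.1936 6.6128 9.2768 13.3168] v=[-2.4320 4.8640 -2.0160 0.5840]
Step 3: x=[2.7743 7.4648 9.0938 13.2672] v=[-2.0966 4.2598 -0.9152 -0.2480]
Step 4: x=[2.6255 7.8269 9.3179 13.0299] v=[-0.7442 1.8106 1.1203 -1.1867]
Step 5: x=[2.8289 7.5954 9.8973 12.6786] v=[1.0169 -1.1577 2.8971 -1.7563]
Max displacement = 1.8269

Answer: 1.8269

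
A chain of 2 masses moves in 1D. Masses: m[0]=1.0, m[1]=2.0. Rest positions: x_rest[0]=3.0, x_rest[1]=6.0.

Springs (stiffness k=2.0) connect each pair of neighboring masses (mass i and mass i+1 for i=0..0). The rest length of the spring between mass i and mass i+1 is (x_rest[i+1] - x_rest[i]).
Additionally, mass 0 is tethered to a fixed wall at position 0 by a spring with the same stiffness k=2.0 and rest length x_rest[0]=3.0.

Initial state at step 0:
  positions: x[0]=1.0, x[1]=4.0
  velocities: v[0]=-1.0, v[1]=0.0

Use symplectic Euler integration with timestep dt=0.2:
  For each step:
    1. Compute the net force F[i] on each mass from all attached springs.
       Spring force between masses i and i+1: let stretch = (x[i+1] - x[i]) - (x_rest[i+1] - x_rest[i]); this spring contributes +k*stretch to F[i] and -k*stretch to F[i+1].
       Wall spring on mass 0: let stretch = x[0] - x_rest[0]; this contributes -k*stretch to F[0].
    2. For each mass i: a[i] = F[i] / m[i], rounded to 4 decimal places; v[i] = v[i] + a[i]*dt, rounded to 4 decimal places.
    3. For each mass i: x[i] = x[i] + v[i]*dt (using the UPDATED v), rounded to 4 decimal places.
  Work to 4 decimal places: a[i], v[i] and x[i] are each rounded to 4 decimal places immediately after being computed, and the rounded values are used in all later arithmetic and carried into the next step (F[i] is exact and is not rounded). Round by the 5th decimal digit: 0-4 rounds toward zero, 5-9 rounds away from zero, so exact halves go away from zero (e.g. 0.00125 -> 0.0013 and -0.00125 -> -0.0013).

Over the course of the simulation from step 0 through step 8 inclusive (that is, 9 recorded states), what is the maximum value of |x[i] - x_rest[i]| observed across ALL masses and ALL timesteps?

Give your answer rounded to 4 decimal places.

Step 0: x=[1.0000 4.0000] v=[-1.0000 0.0000]
Step 1: x=[0.9600 4.0000] v=[-0.2000 0.0000]
Step 2: x=[1.0864 3.9984] v=[0.6320 -0.0080]
Step 3: x=[1.3588 4.0003] v=[1.3622 0.0096]
Step 4: x=[1.7339 4.0166] v=[1.8753 0.0813]
Step 5: x=[2.1529 4.0616] v=[2.0948 0.2248]
Step 6: x=[2.5523 4.1502] v=[1.9971 0.4431]
Step 7: x=[2.8754 4.2949] v=[1.6153 0.7235]
Step 8: x=[3.0820 4.5028] v=[1.0329 1.0396]
Max displacement = 2.0400

Answer: 2.0400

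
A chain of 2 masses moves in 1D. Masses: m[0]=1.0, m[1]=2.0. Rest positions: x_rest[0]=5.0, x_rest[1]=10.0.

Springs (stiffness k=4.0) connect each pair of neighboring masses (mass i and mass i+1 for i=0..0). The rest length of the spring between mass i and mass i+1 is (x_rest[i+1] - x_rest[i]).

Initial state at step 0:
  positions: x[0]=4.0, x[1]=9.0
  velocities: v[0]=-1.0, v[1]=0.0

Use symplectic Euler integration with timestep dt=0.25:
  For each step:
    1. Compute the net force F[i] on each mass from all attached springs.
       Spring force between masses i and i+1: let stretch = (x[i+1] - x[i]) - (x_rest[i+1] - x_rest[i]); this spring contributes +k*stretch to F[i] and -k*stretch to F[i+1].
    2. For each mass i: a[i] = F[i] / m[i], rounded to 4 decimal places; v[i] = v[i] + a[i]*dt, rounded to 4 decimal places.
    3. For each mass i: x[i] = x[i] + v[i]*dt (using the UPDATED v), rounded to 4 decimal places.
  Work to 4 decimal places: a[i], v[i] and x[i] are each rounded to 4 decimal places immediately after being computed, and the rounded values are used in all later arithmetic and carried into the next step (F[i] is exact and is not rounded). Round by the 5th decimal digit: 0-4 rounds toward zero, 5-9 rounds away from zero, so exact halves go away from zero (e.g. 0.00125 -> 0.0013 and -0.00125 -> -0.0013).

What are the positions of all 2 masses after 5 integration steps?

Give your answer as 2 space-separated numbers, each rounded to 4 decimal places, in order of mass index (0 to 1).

Answer: 3.5749 8.5876

Derivation:
Step 0: x=[4.0000 9.0000] v=[-1.0000 0.0000]
Step 1: x=[3.7500 9.0000] v=[-1.0000 0.0000]
Step 2: x=[3.5625 8.9688] v=[-0.7500 -0.1250]
Step 3: x=[3.4766 8.8868] v=[-0.3437 -0.3282]
Step 4: x=[3.4932 8.7535] v=[0.0665 -0.5333]
Step 5: x=[3.5749 8.5876] v=[0.3268 -0.6635]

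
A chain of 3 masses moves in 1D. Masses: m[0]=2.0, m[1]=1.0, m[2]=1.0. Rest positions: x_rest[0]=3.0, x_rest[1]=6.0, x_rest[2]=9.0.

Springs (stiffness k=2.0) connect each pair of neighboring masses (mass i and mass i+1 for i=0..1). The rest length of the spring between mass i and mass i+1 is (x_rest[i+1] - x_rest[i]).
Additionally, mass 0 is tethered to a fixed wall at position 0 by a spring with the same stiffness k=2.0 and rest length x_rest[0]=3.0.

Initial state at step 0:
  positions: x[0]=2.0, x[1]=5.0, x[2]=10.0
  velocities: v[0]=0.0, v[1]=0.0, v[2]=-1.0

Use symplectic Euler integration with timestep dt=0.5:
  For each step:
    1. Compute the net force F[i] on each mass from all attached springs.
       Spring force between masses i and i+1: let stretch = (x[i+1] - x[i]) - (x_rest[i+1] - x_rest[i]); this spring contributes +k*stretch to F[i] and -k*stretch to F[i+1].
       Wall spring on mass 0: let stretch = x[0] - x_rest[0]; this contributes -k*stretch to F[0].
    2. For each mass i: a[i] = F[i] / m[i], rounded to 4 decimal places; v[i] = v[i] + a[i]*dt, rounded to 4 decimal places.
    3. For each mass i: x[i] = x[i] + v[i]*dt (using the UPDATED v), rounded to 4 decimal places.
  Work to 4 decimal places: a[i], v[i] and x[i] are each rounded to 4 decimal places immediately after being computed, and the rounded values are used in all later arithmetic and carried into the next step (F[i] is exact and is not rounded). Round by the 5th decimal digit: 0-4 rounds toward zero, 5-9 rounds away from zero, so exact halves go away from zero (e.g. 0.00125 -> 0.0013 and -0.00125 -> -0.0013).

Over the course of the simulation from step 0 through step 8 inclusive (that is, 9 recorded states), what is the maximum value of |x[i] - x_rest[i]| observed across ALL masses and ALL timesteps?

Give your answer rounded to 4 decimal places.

Step 0: x=[2.0000 5.0000 10.0000] v=[0.0000 0.0000 -1.0000]
Step 1: x=[2.2500 6.0000 8.5000] v=[0.5000 2.0000 -3.0000]
Step 2: x=[2.8750 6.3750 7.2500] v=[1.2500 0.7500 -2.5000]
Step 3: x=[3.6563 5.4375 7.0625] v=[1.5625 -1.8750 -0.3750]
Step 4: x=[3.9688 4.4219 7.5625] v=[0.6250 -2.0312 1.0000]
Step 5: x=[3.4024 4.7501 7.9922] v=[-1.1329 0.6563 0.8594]
Step 6: x=[2.3223 6.0255 8.3009] v=[-2.1603 2.5507 0.6173]
Step 7: x=[1.5874 6.5870 8.9719] v=[-1.4699 1.1229 1.3419]
Step 8: x=[1.7055 5.8411 9.9504] v=[0.2362 -1.4918 1.9570]
Max displacement = 1.9375

Answer: 1.9375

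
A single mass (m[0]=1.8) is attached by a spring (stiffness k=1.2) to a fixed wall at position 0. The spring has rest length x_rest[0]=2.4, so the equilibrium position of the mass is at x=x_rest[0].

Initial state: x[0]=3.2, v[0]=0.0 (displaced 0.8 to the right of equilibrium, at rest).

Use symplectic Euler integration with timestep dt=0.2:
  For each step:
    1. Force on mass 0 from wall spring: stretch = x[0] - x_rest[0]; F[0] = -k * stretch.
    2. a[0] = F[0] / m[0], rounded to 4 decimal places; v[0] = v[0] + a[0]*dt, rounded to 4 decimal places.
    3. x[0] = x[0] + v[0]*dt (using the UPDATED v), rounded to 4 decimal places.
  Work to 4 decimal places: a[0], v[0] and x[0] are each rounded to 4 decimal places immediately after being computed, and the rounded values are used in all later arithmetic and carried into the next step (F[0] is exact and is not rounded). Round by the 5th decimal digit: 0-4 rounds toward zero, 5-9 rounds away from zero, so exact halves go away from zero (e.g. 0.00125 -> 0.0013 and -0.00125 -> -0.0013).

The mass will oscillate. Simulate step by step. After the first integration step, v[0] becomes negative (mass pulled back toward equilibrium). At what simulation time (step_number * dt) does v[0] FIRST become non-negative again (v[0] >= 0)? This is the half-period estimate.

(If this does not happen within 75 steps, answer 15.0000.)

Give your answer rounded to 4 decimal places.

Answer: 4.0000

Derivation:
Step 0: x=[3.2000] v=[0.0000]
Step 1: x=[3.1787] v=[-0.1067]
Step 2: x=[3.1366] v=[-0.2105]
Step 3: x=[3.0749] v=[-0.3087]
Step 4: x=[2.9952] v=[-0.3987]
Step 5: x=[2.8996] v=[-0.4781]
Step 6: x=[2.7907] v=[-0.5447]
Step 7: x=[2.6713] v=[-0.5968]
Step 8: x=[2.5447] v=[-0.6330]
Step 9: x=[2.4142] v=[-0.6523]
Step 10: x=[2.2834] v=[-0.6542]
Step 11: x=[2.1557] v=[-0.6387]
Step 12: x=[2.0345] v=[-0.6061]
Step 13: x=[1.9230] v=[-0.5574]
Step 14: x=[1.8242] v=[-0.4938]
Step 15: x=[1.7408] v=[-0.4170]
Step 16: x=[1.6750] v=[-0.3291]
Step 17: x=[1.6285] v=[-0.2324]
Step 18: x=[1.6026] v=[-0.1295]
Step 19: x=[1.5980] v=[-0.0232]
Step 20: x=[1.6147] v=[0.0837]
First v>=0 after going negative at step 20, time=4.0000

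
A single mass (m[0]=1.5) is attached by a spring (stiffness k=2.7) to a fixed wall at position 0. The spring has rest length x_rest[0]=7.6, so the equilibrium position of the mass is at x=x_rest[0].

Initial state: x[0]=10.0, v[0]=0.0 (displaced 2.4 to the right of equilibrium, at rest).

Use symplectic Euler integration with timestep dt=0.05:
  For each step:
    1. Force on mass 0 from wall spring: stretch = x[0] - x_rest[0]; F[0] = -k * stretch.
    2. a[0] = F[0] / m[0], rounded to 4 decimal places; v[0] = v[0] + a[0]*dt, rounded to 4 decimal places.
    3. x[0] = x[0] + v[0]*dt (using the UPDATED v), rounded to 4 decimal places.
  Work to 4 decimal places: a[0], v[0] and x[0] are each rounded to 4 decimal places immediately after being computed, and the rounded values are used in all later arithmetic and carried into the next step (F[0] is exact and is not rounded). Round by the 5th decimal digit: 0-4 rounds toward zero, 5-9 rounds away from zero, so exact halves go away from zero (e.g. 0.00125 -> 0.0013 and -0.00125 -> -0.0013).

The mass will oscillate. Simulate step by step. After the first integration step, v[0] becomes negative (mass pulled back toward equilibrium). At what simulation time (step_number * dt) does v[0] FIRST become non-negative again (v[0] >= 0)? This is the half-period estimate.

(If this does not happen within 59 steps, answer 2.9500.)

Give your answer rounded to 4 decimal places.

Step 0: x=[10.0000] v=[0.0000]
Step 1: x=[9.9892] v=[-0.2160]
Step 2: x=[9.9677] v=[-0.4310]
Step 3: x=[9.9355] v=[-0.6441]
Step 4: x=[9.8928] v=[-0.8543]
Step 5: x=[9.8398] v=[-1.0607]
Step 6: x=[9.7767] v=[-1.2623]
Step 7: x=[9.7038] v=[-1.4582]
Step 8: x=[9.6214] v=[-1.6475]
Step 9: x=[9.5299] v=[-1.8294]
Step 10: x=[9.4297] v=[-2.0031]
Step 11: x=[9.3213] v=[-2.1678]
Step 12: x=[9.2052] v=[-2.3227]
Step 13: x=[9.0818] v=[-2.4672]
Step 14: x=[8.9518] v=[-2.6006]
Step 15: x=[8.8157] v=[-2.7223]
Step 16: x=[8.6741] v=[-2.8317]
Step 17: x=[8.5277] v=[-2.9284]
Step 18: x=[8.3771] v=[-3.0119]
Step 19: x=[8.2230] v=[-3.0818]
Step 20: x=[8.0661] v=[-3.1379]
Step 21: x=[7.9071] v=[-3.1799]
Step 22: x=[7.7467] v=[-3.2075]
Step 23: x=[7.5857] v=[-3.2207]
Step 24: x=[7.4247] v=[-3.2194]
Step 25: x=[7.2645] v=[-3.2036]
Step 26: x=[7.1058] v=[-3.1734]
Step 27: x=[6.9494] v=[-3.1289]
Step 28: x=[6.7959] v=[-3.0703]
Step 29: x=[6.6460] v=[-2.9979]
Step 30: x=[6.5004] v=[-2.9120]
Step 31: x=[6.3598] v=[-2.8130]
Step 32: x=[6.2247] v=[-2.7014]
Step 33: x=[6.0958] v=[-2.5776]
Step 34: x=[5.9737] v=[-2.4422]
Step 35: x=[5.8589] v=[-2.2958]
Step 36: x=[5.7519] v=[-2.1391]
Step 37: x=[5.6533] v=[-1.9728]
Step 38: x=[5.5634] v=[-1.7976]
Step 39: x=[5.4827] v=[-1.6143]
Step 40: x=[5.4115] v=[-1.4237]
Step 41: x=[5.3502] v=[-1.2267]
Step 42: x=[5.2990] v=[-1.0242]
Step 43: x=[5.2581] v=[-0.8171]
Step 44: x=[5.2278] v=[-0.6063]
Step 45: x=[5.2082] v=[-0.3928]
Step 46: x=[5.1993] v=[-0.1775]
Step 47: x=[5.2012] v=[0.0386]
First v>=0 after going negative at step 47, time=2.3500

Answer: 2.3500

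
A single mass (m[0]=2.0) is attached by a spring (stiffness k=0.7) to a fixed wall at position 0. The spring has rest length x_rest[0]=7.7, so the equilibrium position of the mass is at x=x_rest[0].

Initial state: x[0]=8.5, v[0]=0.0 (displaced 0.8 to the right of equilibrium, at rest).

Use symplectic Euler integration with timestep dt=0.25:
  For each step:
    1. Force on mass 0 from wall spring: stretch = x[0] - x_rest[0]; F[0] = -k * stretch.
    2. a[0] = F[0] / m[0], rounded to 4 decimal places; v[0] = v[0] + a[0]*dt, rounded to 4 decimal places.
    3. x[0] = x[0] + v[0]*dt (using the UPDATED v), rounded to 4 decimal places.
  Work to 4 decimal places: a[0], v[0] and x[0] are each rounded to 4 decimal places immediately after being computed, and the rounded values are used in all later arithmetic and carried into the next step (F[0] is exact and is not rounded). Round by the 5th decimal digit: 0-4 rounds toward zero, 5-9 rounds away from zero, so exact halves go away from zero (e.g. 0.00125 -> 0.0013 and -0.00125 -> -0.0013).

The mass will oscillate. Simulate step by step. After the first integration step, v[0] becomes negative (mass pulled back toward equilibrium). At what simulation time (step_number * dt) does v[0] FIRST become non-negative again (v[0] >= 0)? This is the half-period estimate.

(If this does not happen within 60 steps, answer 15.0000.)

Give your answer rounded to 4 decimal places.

Step 0: x=[8.5000] v=[0.0000]
Step 1: x=[8.4825] v=[-0.0700]
Step 2: x=[8.4479] v=[-0.1385]
Step 3: x=[8.3969] v=[-0.2040]
Step 4: x=[8.3307] v=[-0.2650]
Step 5: x=[8.2507] v=[-0.3202]
Step 6: x=[8.1586] v=[-0.3684]
Step 7: x=[8.0565] v=[-0.4085]
Step 8: x=[7.9466] v=[-0.4397]
Step 9: x=[7.8313] v=[-0.4613]
Step 10: x=[7.7131] v=[-0.4728]
Step 11: x=[7.5946] v=[-0.4740]
Step 12: x=[7.4784] v=[-0.4648]
Step 13: x=[7.3671] v=[-0.4454]
Step 14: x=[7.2630] v=[-0.4163]
Step 15: x=[7.1685] v=[-0.3781]
Step 16: x=[7.0856] v=[-0.3316]
Step 17: x=[7.0161] v=[-0.2779]
Step 18: x=[6.9616] v=[-0.2181]
Step 19: x=[6.9232] v=[-0.1535]
Step 20: x=[6.9018] v=[-0.0855]
Step 21: x=[6.8979] v=[-0.0157]
Step 22: x=[6.9115] v=[0.0545]
First v>=0 after going negative at step 22, time=5.5000

Answer: 5.5000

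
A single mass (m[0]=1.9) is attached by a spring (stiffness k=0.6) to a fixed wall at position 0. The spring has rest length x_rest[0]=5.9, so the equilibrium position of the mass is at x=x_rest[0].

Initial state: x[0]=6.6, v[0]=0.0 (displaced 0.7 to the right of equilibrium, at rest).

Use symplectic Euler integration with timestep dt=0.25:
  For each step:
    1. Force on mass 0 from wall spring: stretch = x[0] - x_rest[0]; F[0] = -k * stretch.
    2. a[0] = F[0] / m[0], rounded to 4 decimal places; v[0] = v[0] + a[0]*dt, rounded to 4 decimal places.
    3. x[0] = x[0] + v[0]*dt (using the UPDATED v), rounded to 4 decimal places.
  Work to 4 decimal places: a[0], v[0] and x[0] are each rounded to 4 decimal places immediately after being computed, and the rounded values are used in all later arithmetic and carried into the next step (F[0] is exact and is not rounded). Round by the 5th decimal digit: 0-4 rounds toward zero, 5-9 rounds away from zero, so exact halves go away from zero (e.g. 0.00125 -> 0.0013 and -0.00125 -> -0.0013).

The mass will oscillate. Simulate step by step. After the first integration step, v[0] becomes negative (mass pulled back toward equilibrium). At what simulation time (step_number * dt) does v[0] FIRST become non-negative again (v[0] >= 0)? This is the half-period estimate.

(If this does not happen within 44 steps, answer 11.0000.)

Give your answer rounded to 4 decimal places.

Answer: 5.7500

Derivation:
Step 0: x=[6.6000] v=[0.0000]
Step 1: x=[6.5862] v=[-0.0553]
Step 2: x=[6.5588] v=[-0.1095]
Step 3: x=[6.5184] v=[-0.1615]
Step 4: x=[6.4658] v=[-0.2103]
Step 5: x=[6.4021] v=[-0.2550]
Step 6: x=[6.3284] v=[-0.2947]
Step 7: x=[6.2463] v=[-0.3285]
Step 8: x=[6.1573] v=[-0.3559]
Step 9: x=[6.0633] v=[-0.3762]
Step 10: x=[5.9660] v=[-0.3891]
Step 11: x=[5.8674] v=[-0.3943]
Step 12: x=[5.7695] v=[-0.3917]
Step 13: x=[5.6742] v=[-0.3814]
Step 14: x=[5.5833] v=[-0.3636]
Step 15: x=[5.4987] v=[-0.3386]
Step 16: x=[5.4220] v=[-0.3069]
Step 17: x=[5.3547] v=[-0.2692]
Step 18: x=[5.2982] v=[-0.2262]
Step 19: x=[5.2535] v=[-0.1787]
Step 20: x=[5.2216] v=[-0.1277]
Step 21: x=[5.2031] v=[-0.0742]
Step 22: x=[5.1983] v=[-0.0192]
Step 23: x=[5.2074] v=[0.0362]
First v>=0 after going negative at step 23, time=5.7500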